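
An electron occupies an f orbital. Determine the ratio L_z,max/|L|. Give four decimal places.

The letter f corresponds to l = 3.
|L| = 2√3 ℏ ≈ 3.4641ℏ, while L_z,max = lℏ = 3ℏ.
L_z,max/|L| = 3/√12 = 0.8660.

L_z,max/|L| = 0.8660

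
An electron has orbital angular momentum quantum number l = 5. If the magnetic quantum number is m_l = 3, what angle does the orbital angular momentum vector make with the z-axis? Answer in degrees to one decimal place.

|L| = √(l(l+1)) ℏ = √30 ℏ.
L_z = m_l ℏ = 3ℏ.
cos θ = L_z/|L| = 3/√30, so θ ≈ 56.8°.

θ ≈ 56.8°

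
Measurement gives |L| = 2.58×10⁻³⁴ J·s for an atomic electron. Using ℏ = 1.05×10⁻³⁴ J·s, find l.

Dividing by ℏ: |L|/ℏ ≈ 2.457.
Set l(l+1) = 6.04; the integer solution is l = 2.

l = 2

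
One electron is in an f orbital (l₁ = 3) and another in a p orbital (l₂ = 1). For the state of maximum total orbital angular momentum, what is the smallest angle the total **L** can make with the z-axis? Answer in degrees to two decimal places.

The total orbital quantum number L ranges from |l₁ − l₂| to l₁ + l₂ in integer steps.
Allowed values: L = 2, 3, 4.
The maximum is L = 4, with |L_tot| = ℏ√(4·5) = 2√5 ℏ.
The minimum angle with z is arccos(4/√20) ≈ 26.57°.

θ_min ≈ 26.57°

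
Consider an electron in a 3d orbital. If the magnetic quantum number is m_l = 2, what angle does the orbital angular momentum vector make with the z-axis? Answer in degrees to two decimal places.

The 3d subshell has l = 2.
|L| = √(l(l+1)) ℏ = √6 ℏ.
L_z = m_l ℏ = 2ℏ.
cos θ = L_z/|L| = 2/√6, so θ ≈ 35.26°.

θ ≈ 35.26°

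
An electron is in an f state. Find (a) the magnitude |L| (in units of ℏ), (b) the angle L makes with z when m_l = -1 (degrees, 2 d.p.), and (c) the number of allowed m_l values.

|L| = 2√3 ℏ ≈ 3.464ℏ; θ(m_l=-1) ≈ 106.78°; 7 values

An f state has l = 3.
|L| = ℏ√(3·4) = 2√3 ℏ ≈ 3.464ℏ.
For m_l = -1: cos θ = -1/√12, θ ≈ 106.78°.
There are 2l+1 = 7 values of m_l.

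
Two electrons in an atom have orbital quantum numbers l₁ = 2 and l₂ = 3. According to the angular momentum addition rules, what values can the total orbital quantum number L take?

By the triangle rule, |l₁ − l₂| ≤ L ≤ l₁ + l₂.
Allowed values: L = 1, 2, 3, 4, 5.

L = 1, 2, 3, 4, 5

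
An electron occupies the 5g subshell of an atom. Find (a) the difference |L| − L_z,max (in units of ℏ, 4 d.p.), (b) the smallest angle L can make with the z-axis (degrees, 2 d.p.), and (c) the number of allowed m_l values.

|L|−L_z,max ≈ 0.4721ℏ; θ_min ≈ 26.57°; 9 values

The 5g subshell has l = 4.
|L| − L_z,max = (2√5 − 4)ℏ ≈ 0.4721ℏ.
cos θ_min = 4/√20, so θ_min ≈ 26.57°.
There are 2l+1 = 9 values of m_l.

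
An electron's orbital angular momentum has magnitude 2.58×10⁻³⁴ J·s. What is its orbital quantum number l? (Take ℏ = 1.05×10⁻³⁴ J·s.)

|L|/ℏ = (2.58×10⁻³⁴)/(1.05×10⁻³⁴) ≈ 2.457.
Set l(l+1) = 6.04; the integer solution is l = 2.

l = 2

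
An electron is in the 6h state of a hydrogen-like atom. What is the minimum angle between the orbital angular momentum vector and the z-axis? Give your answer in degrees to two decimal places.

θ_min ≈ 24.09°

For 6h, l = 5.
|L| = √(l(l+1)) ℏ = √30 ℏ.
The smallest angle corresponds to the largest L_z, i.e. m_l = l = 5, giving L_z = 5ℏ.
cos θ_min = 5/√30, so θ_min ≈ 24.09°.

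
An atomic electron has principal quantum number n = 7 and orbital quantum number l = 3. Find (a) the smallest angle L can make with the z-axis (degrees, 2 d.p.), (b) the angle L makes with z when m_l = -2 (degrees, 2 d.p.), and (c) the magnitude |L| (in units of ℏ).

θ_min ≈ 30.00°; θ(m_l=-2) ≈ 125.26°; |L| = 2√3 ℏ ≈ 3.464ℏ

cos θ_min = 3/√12, so θ_min ≈ 30.00°.
For m_l = -2: cos θ = -2/√12, θ ≈ 125.26°.
|L| = ℏ√(3·4) = 2√3 ℏ ≈ 3.464ℏ.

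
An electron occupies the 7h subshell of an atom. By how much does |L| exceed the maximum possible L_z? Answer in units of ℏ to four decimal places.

|L| − L_z,max ≈ 0.4772ℏ

7h means n = 7, l = 5.
|L| = √30 ℏ ≈ 5.4772ℏ, while L_z,max = lℏ = 5ℏ.
The difference is (√30 − 5)ℏ ≈ 0.4772ℏ.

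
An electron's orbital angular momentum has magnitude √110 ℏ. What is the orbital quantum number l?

l = 10

Since |L|² = l(l+1)ℏ², l(l+1) = 110.
Solving: l = 10.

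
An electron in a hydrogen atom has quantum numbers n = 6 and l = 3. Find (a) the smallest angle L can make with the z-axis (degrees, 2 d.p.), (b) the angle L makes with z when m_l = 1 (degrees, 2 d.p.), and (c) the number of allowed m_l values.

θ_min ≈ 30.00°; θ(m_l=1) ≈ 73.22°; 7 values

cos θ_min = 3/√12, so θ_min ≈ 30.00°.
For m_l = 1: cos θ = 1/√12, θ ≈ 73.22°.
There are 2l+1 = 7 values of m_l.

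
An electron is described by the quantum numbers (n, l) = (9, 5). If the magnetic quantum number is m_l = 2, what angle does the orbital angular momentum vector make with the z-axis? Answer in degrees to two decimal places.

θ ≈ 68.58°

|L|² = l(l+1)ℏ² = 30ℏ², so |L| = √30 ℏ.
L_z = m_l ℏ = 2ℏ.
cos θ = L_z/|L| = 2/√30, so θ ≈ 68.58°.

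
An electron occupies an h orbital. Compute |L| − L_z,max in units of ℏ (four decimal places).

|L| − L_z,max ≈ 0.4772ℏ

An h state has l = 5.
|L| = √30 ℏ ≈ 5.4772ℏ, while L_z,max = lℏ = 5ℏ.
The difference is (√30 − 5)ℏ ≈ 0.4772ℏ.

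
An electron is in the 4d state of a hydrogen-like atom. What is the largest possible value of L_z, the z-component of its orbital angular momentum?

For 4d, l = 2.
L_z = m_l ℏ with m_l ∈ {−2, …, 2}; the maximum is m_l = 2.

L_z,max = 2ℏ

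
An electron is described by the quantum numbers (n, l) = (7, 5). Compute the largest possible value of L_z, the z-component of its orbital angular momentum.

L_z = m_l ℏ with m_l ∈ {−5, …, 5}; the maximum is m_l = 5.

L_z,max = 5ℏ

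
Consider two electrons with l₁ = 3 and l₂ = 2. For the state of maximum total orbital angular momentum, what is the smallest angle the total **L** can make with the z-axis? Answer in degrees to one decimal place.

θ_min ≈ 24.1°

The total orbital quantum number L ranges from |l₁ − l₂| to l₁ + l₂ in integer steps.
So L can be 1, 2, 3, 4, 5.
The maximum is L = 5, with |L_tot| = ℏ√(5·6) = √30 ℏ.
The minimum angle with z is arccos(5/√30) ≈ 24.1°.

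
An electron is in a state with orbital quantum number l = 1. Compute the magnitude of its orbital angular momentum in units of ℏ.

|L| = √2 ℏ ≈ 1.414ℏ

|L| = ℏ√(l(l+1)) = ℏ√(1·2) = √2 ℏ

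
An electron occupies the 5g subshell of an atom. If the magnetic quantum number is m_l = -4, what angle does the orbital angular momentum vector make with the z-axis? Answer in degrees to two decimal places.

5g means n = 5, l = 4.
|L| = √(l(l+1)) ℏ = 2√5 ℏ.
L_z = m_l ℏ = −4ℏ.
cos θ = L_z/|L| = -4/√20, so θ ≈ 153.43°.

θ ≈ 153.43°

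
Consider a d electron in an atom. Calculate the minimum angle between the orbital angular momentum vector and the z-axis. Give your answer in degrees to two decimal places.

θ_min ≈ 35.26°

A d state has l = 2.
|L| = ℏ√(l(l+1)) = √6 ℏ.
The smallest angle corresponds to the largest L_z, i.e. m_l = l = 2, giving L_z = 2ℏ.
cos θ_min = 2/√6, so θ_min ≈ 35.26°.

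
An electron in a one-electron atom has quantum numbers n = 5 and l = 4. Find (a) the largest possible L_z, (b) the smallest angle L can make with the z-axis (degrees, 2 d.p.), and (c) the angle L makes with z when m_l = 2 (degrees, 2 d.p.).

L_z,max = lℏ = 4ℏ.
cos θ_min = 4/√20, so θ_min ≈ 26.57°.
For m_l = 2: cos θ = 2/√20, θ ≈ 63.43°.

L_z,max = 4ℏ; θ_min ≈ 26.57°; θ(m_l=2) ≈ 63.43°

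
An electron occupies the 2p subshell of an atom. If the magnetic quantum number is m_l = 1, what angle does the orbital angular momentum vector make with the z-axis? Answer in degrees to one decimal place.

For 2p, l = 1.
|L| = ℏ√(l(l+1)) = √2 ℏ.
L_z = m_l ℏ = 1ℏ.
cos θ = L_z/|L| = 1/√2, so θ ≈ 45.0°.

θ ≈ 45.0°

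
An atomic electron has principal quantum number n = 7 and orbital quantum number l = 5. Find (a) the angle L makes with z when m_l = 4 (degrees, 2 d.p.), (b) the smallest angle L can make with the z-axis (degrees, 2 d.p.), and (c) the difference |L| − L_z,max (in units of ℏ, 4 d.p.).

For m_l = 4: cos θ = 4/√30, θ ≈ 43.09°.
cos θ_min = 5/√30, so θ_min ≈ 24.09°.
|L| − L_z,max = (√30 − 5)ℏ ≈ 0.4772ℏ.

θ(m_l=4) ≈ 43.09°; θ_min ≈ 24.09°; |L|−L_z,max ≈ 0.4772ℏ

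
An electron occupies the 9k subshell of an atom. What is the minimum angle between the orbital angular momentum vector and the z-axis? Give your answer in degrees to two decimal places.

The 9k subshell has l = 7.
|L| = √(l(l+1)) ℏ = 2√14 ℏ.
The smallest angle corresponds to the largest L_z, i.e. m_l = l = 7, giving L_z = 7ℏ.
cos θ_min = 7/√56, so θ_min ≈ 20.70°.

θ_min ≈ 20.70°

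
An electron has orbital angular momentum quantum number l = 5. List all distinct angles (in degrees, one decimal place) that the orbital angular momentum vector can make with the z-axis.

θ ∈ {24.1°, 43.1°, 56.8°, 68.6°, 79.5°, 90.0°, 100.5°, 111.4°, 123.2°, 136.9°, 155.9°}

|L|² = l(l+1)ℏ² = 30ℏ², so |L| = √30 ℏ.
cos θ = m_l/√30 for each m_l ∈ {-5, -4, -3, -2, -1, 0, 1, 2, 3, 4, 5}.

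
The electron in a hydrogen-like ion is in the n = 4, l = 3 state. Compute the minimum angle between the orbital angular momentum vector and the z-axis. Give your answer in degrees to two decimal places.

θ_min ≈ 30.00°

|L| = ℏ√(l(l+1)) = 2√3 ℏ.
The smallest angle corresponds to the largest L_z, i.e. m_l = l = 3, giving L_z = 3ℏ.
cos θ_min = 3/√12, so θ_min ≈ 30.00°.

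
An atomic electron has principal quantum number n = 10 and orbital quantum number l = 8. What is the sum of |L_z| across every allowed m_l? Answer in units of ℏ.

m_l runs from −8 to 8, i.e. {-8, -7, -6, -5, -4, -3, -2, -1, 0, 1, 2, 3, 4, 5, 6, 7, 8}.
Σ|m_l| = 2·8(8+1)/2 = 72.

Σ|L_z| = 72 ℏ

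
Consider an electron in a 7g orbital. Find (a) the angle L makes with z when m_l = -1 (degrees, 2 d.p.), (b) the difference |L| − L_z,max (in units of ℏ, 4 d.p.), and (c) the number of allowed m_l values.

θ(m_l=-1) ≈ 102.92°; |L|−L_z,max ≈ 0.4721ℏ; 9 values

7g means n = 7, l = 4.
For m_l = -1: cos θ = -1/√20, θ ≈ 102.92°.
|L| − L_z,max = (2√5 − 4)ℏ ≈ 0.4721ℏ.
There are 2l+1 = 9 values of m_l.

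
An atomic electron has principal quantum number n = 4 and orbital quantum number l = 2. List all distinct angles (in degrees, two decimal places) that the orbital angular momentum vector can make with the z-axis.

θ ∈ {35.26°, 65.91°, 90.00°, 114.09°, 144.74°}

|L| = √(l(l+1)) ℏ = √6 ℏ.
cos θ = m_l/√6 for each m_l ∈ {-2, -1, 0, 1, 2}.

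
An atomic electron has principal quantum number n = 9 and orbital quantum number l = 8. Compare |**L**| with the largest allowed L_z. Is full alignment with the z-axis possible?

|L| = 6√2 ℏ ≈ 8.4853ℏ, while L_z,max = lℏ = 8ℏ.
Since |L| > L_z,max, the vector can never point exactly along z; the closest it comes is θ_min = arccos(8/√72) ≈ 19.5°.

No: L_z,max = 8ℏ < |L| = 6√2 ℏ ≈ 8.485ℏ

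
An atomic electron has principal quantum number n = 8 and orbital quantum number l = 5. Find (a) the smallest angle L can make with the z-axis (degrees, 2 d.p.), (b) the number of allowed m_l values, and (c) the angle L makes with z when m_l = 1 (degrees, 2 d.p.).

cos θ_min = 5/√30, so θ_min ≈ 24.09°.
There are 2l+1 = 11 values of m_l.
For m_l = 1: cos θ = 1/√30, θ ≈ 79.48°.

θ_min ≈ 24.09°; 11 values; θ(m_l=1) ≈ 79.48°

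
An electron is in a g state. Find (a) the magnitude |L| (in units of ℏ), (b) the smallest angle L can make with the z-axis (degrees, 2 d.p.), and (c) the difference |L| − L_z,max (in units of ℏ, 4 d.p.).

A g state has l = 4.
|L| = ℏ√(4·5) = 2√5 ℏ ≈ 4.472ℏ.
cos θ_min = 4/√20, so θ_min ≈ 26.57°.
|L| − L_z,max = (2√5 − 4)ℏ ≈ 0.4721ℏ.

|L| = 2√5 ℏ ≈ 4.472ℏ; θ_min ≈ 26.57°; |L|−L_z,max ≈ 0.4721ℏ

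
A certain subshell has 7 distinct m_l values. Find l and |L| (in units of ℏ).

l = 3, |L| = 2√3 ℏ ≈ 3.464ℏ

2l + 1 = 7 ⇒ l = 3.
|L| = ℏ√(l(l+1)) = ℏ√(3·4) = 2√3 ℏ.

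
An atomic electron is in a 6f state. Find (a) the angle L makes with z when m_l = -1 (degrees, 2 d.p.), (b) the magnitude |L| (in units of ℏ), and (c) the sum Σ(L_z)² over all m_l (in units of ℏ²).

For 6f, l = 3.
For m_l = -1: cos θ = -1/√12, θ ≈ 106.78°.
|L| = ℏ√(3·4) = 2√3 ℏ ≈ 3.464ℏ.
Σ m_l² = 28, so Σ(L_z)² = 28 ℏ².

θ(m_l=-1) ≈ 106.78°; |L| = 2√3 ℏ ≈ 3.464ℏ; Σ(L_z)² = 28 ℏ²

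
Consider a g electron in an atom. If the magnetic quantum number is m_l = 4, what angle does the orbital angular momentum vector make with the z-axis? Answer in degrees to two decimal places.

For a g orbital, l = 4.
|L| = √(l(l+1)) ℏ = 2√5 ℏ.
L_z = m_l ℏ = 4ℏ.
cos θ = L_z/|L| = 4/√20, so θ ≈ 26.57°.

θ ≈ 26.57°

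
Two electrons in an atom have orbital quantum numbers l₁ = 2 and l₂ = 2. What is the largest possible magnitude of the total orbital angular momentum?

|L_tot|_max = 2√5 ℏ ≈ 4.472ℏ

Angular momentum addition gives L = |l₁ − l₂|, …, l₁ + l₂.
Allowed values: L = 0, 1, 2, 3, 4.
The largest magnitude corresponds to L = 4: |L_tot| = ℏ√(4·5) = 2√5 ℏ.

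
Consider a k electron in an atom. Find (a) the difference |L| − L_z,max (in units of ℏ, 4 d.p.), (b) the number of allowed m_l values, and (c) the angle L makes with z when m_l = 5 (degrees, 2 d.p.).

|L|−L_z,max ≈ 0.4833ℏ; 15 values; θ(m_l=5) ≈ 48.08°

For a k orbital, l = 7.
|L| − L_z,max = (2√14 − 7)ℏ ≈ 0.4833ℏ.
There are 2l+1 = 15 values of m_l.
For m_l = 5: cos θ = 5/√56, θ ≈ 48.08°.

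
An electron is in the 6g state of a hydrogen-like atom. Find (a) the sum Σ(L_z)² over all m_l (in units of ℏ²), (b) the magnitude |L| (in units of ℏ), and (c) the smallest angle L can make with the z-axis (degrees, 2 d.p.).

For 6g, l = 4.
Σ m_l² = 60, so Σ(L_z)² = 60 ℏ².
|L| = ℏ√(4·5) = 2√5 ℏ ≈ 4.472ℏ.
cos θ_min = 4/√20, so θ_min ≈ 26.57°.

Σ(L_z)² = 60 ℏ²; |L| = 2√5 ℏ ≈ 4.472ℏ; θ_min ≈ 26.57°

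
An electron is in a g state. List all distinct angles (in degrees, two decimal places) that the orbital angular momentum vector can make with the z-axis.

For a g orbital, l = 4.
|L|² = l(l+1)ℏ² = 20ℏ², so |L| = 2√5 ℏ.
cos θ = m_l/√20 for each m_l ∈ {-4, -3, -2, -1, 0, 1, 2, 3, 4}.

θ ∈ {26.57°, 47.87°, 63.43°, 77.08°, 90.00°, 102.92°, 116.57°, 132.13°, 153.43°}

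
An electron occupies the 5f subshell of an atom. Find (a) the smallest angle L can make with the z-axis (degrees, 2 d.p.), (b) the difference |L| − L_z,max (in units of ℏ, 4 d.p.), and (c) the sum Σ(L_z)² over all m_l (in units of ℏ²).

θ_min ≈ 30.00°; |L|−L_z,max ≈ 0.4641ℏ; Σ(L_z)² = 28 ℏ²

For 5f, l = 3.
cos θ_min = 3/√12, so θ_min ≈ 30.00°.
|L| − L_z,max = (2√3 − 3)ℏ ≈ 0.4641ℏ.
Σ m_l² = 28, so Σ(L_z)² = 28 ℏ².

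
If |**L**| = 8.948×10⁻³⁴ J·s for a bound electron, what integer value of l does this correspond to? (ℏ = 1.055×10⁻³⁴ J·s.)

l = 8

In units of ℏ, |L| ≈ 8.482.
Set l(l+1) = 71.94; the integer solution is l = 8.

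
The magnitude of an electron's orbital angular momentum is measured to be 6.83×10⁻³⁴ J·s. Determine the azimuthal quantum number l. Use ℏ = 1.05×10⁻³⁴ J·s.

l = 6

|L|/ℏ = (6.83×10⁻³⁴)/(1.05×10⁻³⁴) ≈ 6.505.
(|L|/ℏ)² = l(l+1) ≈ 42.31 ⇒ l = 6.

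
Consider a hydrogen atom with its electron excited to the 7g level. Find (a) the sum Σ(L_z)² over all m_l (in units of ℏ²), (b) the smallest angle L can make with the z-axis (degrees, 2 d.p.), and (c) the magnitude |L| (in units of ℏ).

The 7g level has l = 4.
Σ m_l² = 60, so Σ(L_z)² = 60 ℏ².
cos θ_min = 4/√20, so θ_min ≈ 26.57°.
|L| = ℏ√(4·5) = 2√5 ℏ ≈ 4.472ℏ.

Σ(L_z)² = 60 ℏ²; θ_min ≈ 26.57°; |L| = 2√5 ℏ ≈ 4.472ℏ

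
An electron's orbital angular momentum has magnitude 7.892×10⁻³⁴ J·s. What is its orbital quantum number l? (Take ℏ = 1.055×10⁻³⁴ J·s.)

l = 7

Dividing by ℏ: |L|/ℏ ≈ 7.481.
Set l(l+1) = 55.96; the integer solution is l = 7.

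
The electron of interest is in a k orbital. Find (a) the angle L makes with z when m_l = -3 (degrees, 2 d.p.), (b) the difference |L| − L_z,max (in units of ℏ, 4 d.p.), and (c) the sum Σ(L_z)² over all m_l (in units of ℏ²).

θ(m_l=-3) ≈ 113.63°; |L|−L_z,max ≈ 0.4833ℏ; Σ(L_z)² = 280 ℏ²

A k state has l = 7.
For m_l = -3: cos θ = -3/√56, θ ≈ 113.63°.
|L| − L_z,max = (2√14 − 7)ℏ ≈ 0.4833ℏ.
Σ m_l² = 280, so Σ(L_z)² = 280 ℏ².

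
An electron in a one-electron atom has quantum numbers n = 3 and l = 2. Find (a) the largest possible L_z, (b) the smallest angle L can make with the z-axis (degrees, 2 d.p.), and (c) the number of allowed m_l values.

L_z,max = 2ℏ; θ_min ≈ 35.26°; 5 values

L_z,max = lℏ = 2ℏ.
cos θ_min = 2/√6, so θ_min ≈ 35.26°.
There are 2l+1 = 5 values of m_l.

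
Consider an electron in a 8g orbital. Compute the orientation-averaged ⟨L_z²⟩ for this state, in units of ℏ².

For 8g, l = 4.
m_l runs from −4 to 4, i.e. {-4, -3, -2, -1, 0, 1, 2, 3, 4}.
⟨L_z²⟩ = ℏ²·l(l+1)/3 = 6.667ℏ².

⟨L_z²⟩ = 6.667 ℏ²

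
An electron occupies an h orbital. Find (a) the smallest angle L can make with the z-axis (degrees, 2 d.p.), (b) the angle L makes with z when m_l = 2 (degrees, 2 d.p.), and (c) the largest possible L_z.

θ_min ≈ 24.09°; θ(m_l=2) ≈ 68.58°; L_z,max = 5ℏ

An h state has l = 5.
cos θ_min = 5/√30, so θ_min ≈ 24.09°.
For m_l = 2: cos θ = 2/√30, θ ≈ 68.58°.
L_z,max = lℏ = 5ℏ.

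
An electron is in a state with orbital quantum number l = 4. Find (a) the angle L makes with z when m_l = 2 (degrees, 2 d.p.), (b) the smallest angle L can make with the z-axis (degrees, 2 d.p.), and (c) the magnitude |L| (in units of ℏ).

θ(m_l=2) ≈ 63.43°; θ_min ≈ 26.57°; |L| = 2√5 ℏ ≈ 4.472ℏ

For m_l = 2: cos θ = 2/√20, θ ≈ 63.43°.
cos θ_min = 4/√20, so θ_min ≈ 26.57°.
|L| = ℏ√(4·5) = 2√5 ℏ ≈ 4.472ℏ.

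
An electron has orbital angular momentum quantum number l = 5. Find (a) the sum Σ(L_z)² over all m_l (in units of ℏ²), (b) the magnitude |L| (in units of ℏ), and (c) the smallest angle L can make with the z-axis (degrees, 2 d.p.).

Σ m_l² = 110, so Σ(L_z)² = 110 ℏ².
|L| = ℏ√(5·6) = √30 ℏ ≈ 5.477ℏ.
cos θ_min = 5/√30, so θ_min ≈ 24.09°.

Σ(L_z)² = 110 ℏ²; |L| = √30 ℏ ≈ 5.477ℏ; θ_min ≈ 24.09°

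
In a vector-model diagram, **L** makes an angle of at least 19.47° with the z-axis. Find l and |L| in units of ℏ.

cos θ_min = l/√(l(l+1)) = √(l/(l+1)), so l/(l+1) = cos²(19.47°) = 0.8889.
Thus l = 0.8889/(1 − 0.8889) ≈ 8.
Then |L| = ℏ√(8·9) = 6√2 ℏ.

l = 8, |L| = 6√2 ℏ ≈ 8.485ℏ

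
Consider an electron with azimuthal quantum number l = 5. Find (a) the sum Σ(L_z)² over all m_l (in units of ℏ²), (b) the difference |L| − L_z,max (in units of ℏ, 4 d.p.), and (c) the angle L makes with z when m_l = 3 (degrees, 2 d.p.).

Σ m_l² = 110, so Σ(L_z)² = 110 ℏ².
|L| − L_z,max = (√30 − 5)ℏ ≈ 0.4772ℏ.
For m_l = 3: cos θ = 3/√30, θ ≈ 56.79°.

Σ(L_z)² = 110 ℏ²; |L|−L_z,max ≈ 0.4772ℏ; θ(m_l=3) ≈ 56.79°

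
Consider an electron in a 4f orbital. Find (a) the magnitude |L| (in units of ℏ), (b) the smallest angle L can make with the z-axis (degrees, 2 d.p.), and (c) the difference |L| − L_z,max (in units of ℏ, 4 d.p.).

|L| = 2√3 ℏ ≈ 3.464ℏ; θ_min ≈ 30.00°; |L|−L_z,max ≈ 0.4641ℏ

4f means n = 4, l = 3.
|L| = ℏ√(3·4) = 2√3 ℏ ≈ 3.464ℏ.
cos θ_min = 3/√12, so θ_min ≈ 30.00°.
|L| − L_z,max = (2√3 − 3)ℏ ≈ 0.4641ℏ.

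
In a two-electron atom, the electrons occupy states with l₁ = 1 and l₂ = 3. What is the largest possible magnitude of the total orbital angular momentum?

Angular momentum addition gives L = |l₁ − l₂|, …, l₁ + l₂.
Allowed values: L = 2, 3, 4.
The largest magnitude corresponds to L = 4: |L_tot| = ℏ√(4·5) = 2√5 ℏ.

|L_tot|_max = 2√5 ℏ ≈ 4.472ℏ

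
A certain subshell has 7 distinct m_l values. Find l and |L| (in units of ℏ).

Since there are 2l+1 = 7 values of m_l, l = 3.
Then |L| = √(l(l+1)) ℏ = 2√3 ℏ.

l = 3, |L| = 2√3 ℏ ≈ 3.464ℏ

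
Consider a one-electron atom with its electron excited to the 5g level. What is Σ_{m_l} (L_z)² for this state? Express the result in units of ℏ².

Σ(L_z)² = 60 ℏ²

The 5g level has l = 4.
m_l ∈ {-4, -3, -2, -1, 0, 1, 2, 3, 4}.
Summing m² from −4 to 4: Σ m_l² = 60.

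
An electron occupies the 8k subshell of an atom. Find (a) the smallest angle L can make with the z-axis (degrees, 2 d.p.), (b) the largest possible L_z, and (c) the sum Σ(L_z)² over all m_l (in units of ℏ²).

θ_min ≈ 20.70°; L_z,max = 7ℏ; Σ(L_z)² = 280 ℏ²

8k means n = 8, l = 7.
cos θ_min = 7/√56, so θ_min ≈ 20.70°.
L_z,max = lℏ = 7ℏ.
Σ m_l² = 280, so Σ(L_z)² = 280 ℏ².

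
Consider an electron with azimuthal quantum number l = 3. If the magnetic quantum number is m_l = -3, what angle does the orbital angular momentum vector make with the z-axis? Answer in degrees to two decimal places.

θ ≈ 150.00°

|L| = ℏ√(l(l+1)) = 2√3 ℏ.
L_z = m_l ℏ = −3ℏ.
cos θ = L_z/|L| = -3/√12, so θ ≈ 150.00°.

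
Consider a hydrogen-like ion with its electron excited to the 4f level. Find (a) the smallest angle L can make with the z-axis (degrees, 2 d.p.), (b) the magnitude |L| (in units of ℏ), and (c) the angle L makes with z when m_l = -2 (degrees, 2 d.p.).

θ_min ≈ 30.00°; |L| = 2√3 ℏ ≈ 3.464ℏ; θ(m_l=-2) ≈ 125.26°

The 4f level has l = 3.
cos θ_min = 3/√12, so θ_min ≈ 30.00°.
|L| = ℏ√(3·4) = 2√3 ℏ ≈ 3.464ℏ.
For m_l = -2: cos θ = -2/√12, θ ≈ 125.26°.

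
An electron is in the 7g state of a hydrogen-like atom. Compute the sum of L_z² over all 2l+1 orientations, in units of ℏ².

Σ(L_z)² = 60 ℏ²

For 7g, l = 4.
The allowed m_l values are -4, -3, -2, -1, 0, 1, 2, 3, 4.
Σ m_l² = l(l+1)(2l+1)/3 = 4·5·9/3 = 60.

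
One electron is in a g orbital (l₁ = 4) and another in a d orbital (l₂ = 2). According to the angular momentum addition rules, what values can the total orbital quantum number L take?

Angular momentum addition gives L = |l₁ − l₂|, …, l₁ + l₂.
Allowed values: L = 2, 3, 4, 5, 6.

L = 2, 3, 4, 5, 6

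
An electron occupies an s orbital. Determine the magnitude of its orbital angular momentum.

An s state has l = 0.
|L| = ℏ√(l(l+1)) = ℏ√0 = 0

|L| = 0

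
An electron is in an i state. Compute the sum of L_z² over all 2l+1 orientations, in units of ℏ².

The letter i corresponds to l = 6.
The allowed m_l values are -6, -5, -4, -3, -2, -1, 0, 1, 2, 3, 4, 5, 6.
Σ m_l² = l(l+1)(2l+1)/3 = 6·7·13/3 = 182.

Σ(L_z)² = 182 ℏ²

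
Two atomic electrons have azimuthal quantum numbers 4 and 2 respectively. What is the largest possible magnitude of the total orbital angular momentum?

The total orbital quantum number L ranges from |l₁ − l₂| to l₁ + l₂ in integer steps.
So L can be 2, 3, 4, 5, 6.
The largest magnitude corresponds to L = 6: |L_tot| = ℏ√(6·7) = √42 ℏ.

|L_tot|_max = √42 ℏ ≈ 6.481ℏ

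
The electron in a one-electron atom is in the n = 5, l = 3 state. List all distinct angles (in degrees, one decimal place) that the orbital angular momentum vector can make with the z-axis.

|L| = ℏ√(l(l+1)) = 2√3 ℏ.
cos θ = m_l/√12 for each m_l ∈ {-3, -2, -1, 0, 1, 2, 3}.

θ ∈ {30.0°, 54.7°, 73.2°, 90.0°, 106.8°, 125.3°, 150.0°}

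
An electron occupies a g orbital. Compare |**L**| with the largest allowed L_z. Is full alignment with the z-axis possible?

The letter g corresponds to l = 4.
|L| = 2√5 ℏ ≈ 4.4721ℏ, while L_z,max = lℏ = 4ℏ.
Since |L| > L_z,max, the vector can never point exactly along z; the closest it comes is θ_min = arccos(4/√20) ≈ 26.6°.

No: L_z,max = 4ℏ < |L| = 2√5 ℏ ≈ 4.472ℏ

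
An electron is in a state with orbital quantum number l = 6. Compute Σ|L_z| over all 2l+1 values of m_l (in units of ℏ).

Σ|L_z| = 42 ℏ

m_l ∈ {-6, -5, -4, -3, -2, -1, 0, 1, 2, 3, 4, 5, 6}.
Σ|m_l| = l(l+1) = 42.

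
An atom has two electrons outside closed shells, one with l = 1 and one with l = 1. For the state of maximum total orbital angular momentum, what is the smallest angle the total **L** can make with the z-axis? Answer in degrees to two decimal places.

By the triangle rule, |l₁ − l₂| ≤ L ≤ l₁ + l₂.
L ∈ {0, 1, 2}.
The maximum is L = 2, with |L_tot| = ℏ√(2·3) = √6 ℏ.
The minimum angle with z is arccos(2/√6) ≈ 35.26°.

θ_min ≈ 35.26°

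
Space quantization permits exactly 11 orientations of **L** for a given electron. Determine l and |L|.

l = 5, |L| = √30 ℏ ≈ 5.477ℏ

Since there are 2l+1 = 11 values of m_l, l = 5.
|L| = ℏ√(l(l+1)) = ℏ√(5·6) = √30 ℏ.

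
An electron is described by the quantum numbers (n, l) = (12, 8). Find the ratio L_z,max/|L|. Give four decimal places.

L_z,max/|L| = 0.9428

|L| = 6√2 ℏ ≈ 8.4853ℏ, while L_z,max = lℏ = 8ℏ.
L_z,max/|L| = 8/√72 = 0.9428.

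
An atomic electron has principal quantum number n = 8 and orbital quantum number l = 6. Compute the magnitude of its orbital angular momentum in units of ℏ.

|L| = √42 ℏ ≈ 6.481ℏ

|L| = ℏ√(l(l+1)) = ℏ√(6·7) = √42 ℏ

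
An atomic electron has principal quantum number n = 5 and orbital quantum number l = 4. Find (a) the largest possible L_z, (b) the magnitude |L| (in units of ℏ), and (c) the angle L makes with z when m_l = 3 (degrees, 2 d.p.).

L_z,max = 4ℏ; |L| = 2√5 ℏ ≈ 4.472ℏ; θ(m_l=3) ≈ 47.87°

L_z,max = lℏ = 4ℏ.
|L| = ℏ√(4·5) = 2√5 ℏ ≈ 4.472ℏ.
For m_l = 3: cos θ = 3/√20, θ ≈ 47.87°.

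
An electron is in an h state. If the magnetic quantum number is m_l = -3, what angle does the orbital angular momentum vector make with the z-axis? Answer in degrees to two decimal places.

An h state has l = 5.
|L| = ℏ√(l(l+1)) = √30 ℏ.
L_z = m_l ℏ = −3ℏ.
cos θ = L_z/|L| = -3/√30, so θ ≈ 123.21°.

θ ≈ 123.21°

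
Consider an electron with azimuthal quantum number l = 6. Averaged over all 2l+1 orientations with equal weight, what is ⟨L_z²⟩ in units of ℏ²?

m_l runs from −6 to 6, i.e. {-6, -5, -4, -3, -2, -1, 0, 1, 2, 3, 4, 5, 6}.
Average of L_z² over 13 states: 182/13 ℏ² = 14 ℏ².

⟨L_z²⟩ = 14 ℏ²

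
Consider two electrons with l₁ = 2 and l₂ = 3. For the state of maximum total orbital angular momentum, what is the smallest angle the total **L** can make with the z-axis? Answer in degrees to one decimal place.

Angular momentum addition gives L = |l₁ − l₂|, …, l₁ + l₂.
Allowed values: L = 1, 2, 3, 4, 5.
The maximum is L = 5, with |L_tot| = ℏ√(5·6) = √30 ℏ.
The minimum angle with z is arccos(5/√30) ≈ 24.1°.

θ_min ≈ 24.1°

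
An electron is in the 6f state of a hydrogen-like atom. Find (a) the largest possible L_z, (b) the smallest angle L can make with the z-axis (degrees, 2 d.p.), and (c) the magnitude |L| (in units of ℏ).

L_z,max = 3ℏ; θ_min ≈ 30.00°; |L| = 2√3 ℏ ≈ 3.464ℏ

For 6f, l = 3.
L_z,max = lℏ = 3ℏ.
cos θ_min = 3/√12, so θ_min ≈ 30.00°.
|L| = ℏ√(3·4) = 2√3 ℏ ≈ 3.464ℏ.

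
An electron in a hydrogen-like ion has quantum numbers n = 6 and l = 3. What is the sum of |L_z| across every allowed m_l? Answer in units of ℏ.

Σ|L_z| = 12 ℏ

m_l runs from −3 to 3, i.e. {-3, -2, -1, 0, 1, 2, 3}.
Σ|m_l| = 2(1+2+…+3) = 12.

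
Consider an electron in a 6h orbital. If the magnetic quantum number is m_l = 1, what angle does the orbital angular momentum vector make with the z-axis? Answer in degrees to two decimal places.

For 6h, l = 5.
|L| = √(l(l+1)) ℏ = √30 ℏ.
L_z = m_l ℏ = 1ℏ.
cos θ = L_z/|L| = 1/√30, so θ ≈ 79.48°.

θ ≈ 79.48°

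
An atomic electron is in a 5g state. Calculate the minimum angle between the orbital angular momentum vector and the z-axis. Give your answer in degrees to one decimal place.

θ_min ≈ 26.6°

The 5g subshell has l = 4.
|L| = ℏ√(l(l+1)) = 2√5 ℏ.
The smallest angle corresponds to the largest L_z, i.e. m_l = l = 4, giving L_z = 4ℏ.
cos θ_min = 4/√20, so θ_min ≈ 26.6°.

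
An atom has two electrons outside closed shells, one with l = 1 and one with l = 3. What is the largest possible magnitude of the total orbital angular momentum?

|L_tot|_max = 2√5 ℏ ≈ 4.472ℏ

By the triangle rule, |l₁ − l₂| ≤ L ≤ l₁ + l₂.
L ∈ {2, 3, 4}.
The largest magnitude corresponds to L = 4: |L_tot| = ℏ√(4·5) = 2√5 ℏ.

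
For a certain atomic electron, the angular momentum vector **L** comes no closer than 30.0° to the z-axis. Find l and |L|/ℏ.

cos²θ_min = l/(l+1) = 0.7500.
l = cos²θ/sin²θ ≈ 3.
Then |L| = ℏ√(3·4) = 2√3 ℏ.

l = 3, |L| = 2√3 ℏ ≈ 3.464ℏ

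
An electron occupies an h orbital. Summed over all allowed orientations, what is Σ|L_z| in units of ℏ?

Σ|L_z| = 30 ℏ

The letter h corresponds to l = 5.
m_l runs from −5 to 5, i.e. {-5, -4, -3, -2, -1, 0, 1, 2, 3, 4, 5}.
Σ|m_l| = 2(1+2+…+5) = 30.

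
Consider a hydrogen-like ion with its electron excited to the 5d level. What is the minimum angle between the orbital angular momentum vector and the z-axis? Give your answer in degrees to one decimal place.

θ_min ≈ 35.3°

The 5d level has l = 2.
|L| = ℏ√(l(l+1)) = √6 ℏ.
The smallest angle corresponds to the largest L_z, i.e. m_l = l = 2, giving L_z = 2ℏ.
cos θ_min = 2/√6, so θ_min ≈ 35.3°.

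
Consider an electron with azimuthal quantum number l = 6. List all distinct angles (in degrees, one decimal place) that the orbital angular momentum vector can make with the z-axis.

|L| = √(l(l+1)) ℏ = √42 ℏ.
cos θ = m_l/√42 for each m_l ∈ {-6, -5, -4, -3, -2, -1, 0, 1, 2, 3, 4, 5, 6}.

θ ∈ {22.2°, 39.5°, 51.9°, 62.4°, 72.0°, 81.1°, 90.0°, 98.9°, 108.0°, 117.6°, 128.1°, 140.5°, 157.8°}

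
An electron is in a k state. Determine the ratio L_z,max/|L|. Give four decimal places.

A k state has l = 7.
|L| = 2√14 ℏ ≈ 7.4833ℏ, while L_z,max = lℏ = 7ℏ.
L_z,max/|L| = 7/√56 = 0.9354.

L_z,max/|L| = 0.9354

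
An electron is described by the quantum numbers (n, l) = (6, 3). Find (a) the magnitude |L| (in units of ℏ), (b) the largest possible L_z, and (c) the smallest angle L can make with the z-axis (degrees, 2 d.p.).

|L| = 2√3 ℏ ≈ 3.464ℏ; L_z,max = 3ℏ; θ_min ≈ 30.00°

|L| = ℏ√(3·4) = 2√3 ℏ ≈ 3.464ℏ.
L_z,max = lℏ = 3ℏ.
cos θ_min = 3/√12, so θ_min ≈ 30.00°.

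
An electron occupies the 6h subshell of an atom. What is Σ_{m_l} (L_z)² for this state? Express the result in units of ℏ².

Σ(L_z)² = 110 ℏ²

The 6h subshell has l = 5.
The allowed m_l values are -5, -4, -3, -2, -1, 0, 1, 2, 3, 4, 5.
Σ m_l² = 2·(1 + 4 + 9 + 16 + 25) = 110.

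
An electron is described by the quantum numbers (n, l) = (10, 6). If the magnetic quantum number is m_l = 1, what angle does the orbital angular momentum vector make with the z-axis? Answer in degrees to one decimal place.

|L|² = l(l+1)ℏ² = 42ℏ², so |L| = √42 ℏ.
L_z = m_l ℏ = 1ℏ.
cos θ = L_z/|L| = 1/√42, so θ ≈ 81.1°.

θ ≈ 81.1°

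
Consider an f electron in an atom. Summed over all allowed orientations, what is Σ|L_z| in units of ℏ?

Σ|L_z| = 12 ℏ

An f state has l = 3.
The allowed m_l values are -3, -2, -1, 0, 1, 2, 3.
Σ|m_l| = 2·3(3+1)/2 = 12.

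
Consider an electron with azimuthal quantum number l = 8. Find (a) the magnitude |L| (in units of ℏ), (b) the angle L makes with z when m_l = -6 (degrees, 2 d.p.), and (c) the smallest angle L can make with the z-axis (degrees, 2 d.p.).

|L| = 6√2 ℏ ≈ 8.485ℏ; θ(m_l=-6) ≈ 135.00°; θ_min ≈ 19.47°

|L| = ℏ√(8·9) = 6√2 ℏ ≈ 8.485ℏ.
For m_l = -6: cos θ = -6/√72, θ ≈ 135.00°.
cos θ_min = 8/√72, so θ_min ≈ 19.47°.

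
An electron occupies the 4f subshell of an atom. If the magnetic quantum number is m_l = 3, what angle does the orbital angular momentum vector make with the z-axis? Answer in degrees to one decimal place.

The 4f subshell has l = 3.
|L| = √(l(l+1)) ℏ = 2√3 ℏ.
L_z = m_l ℏ = 3ℏ.
cos θ = L_z/|L| = 3/√12, so θ ≈ 30.0°.

θ ≈ 30.0°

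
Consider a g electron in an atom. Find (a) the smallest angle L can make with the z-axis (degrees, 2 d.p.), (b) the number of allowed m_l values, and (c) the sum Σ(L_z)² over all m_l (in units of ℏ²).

θ_min ≈ 26.57°; 9 values; Σ(L_z)² = 60 ℏ²

A g state has l = 4.
cos θ_min = 4/√20, so θ_min ≈ 26.57°.
There are 2l+1 = 9 values of m_l.
Σ m_l² = 60, so Σ(L_z)² = 60 ℏ².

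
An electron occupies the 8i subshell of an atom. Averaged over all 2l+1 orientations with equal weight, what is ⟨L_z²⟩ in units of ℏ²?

For 8i, l = 6.
m_l runs from −6 to 6, i.e. {-6, -5, -4, -3, -2, -1, 0, 1, 2, 3, 4, 5, 6}.
⟨L_z²⟩ = ℏ²·(Σ m_l²)/(2l+1) = ℏ²·182/13 = 14ℏ².

⟨L_z²⟩ = 14 ℏ²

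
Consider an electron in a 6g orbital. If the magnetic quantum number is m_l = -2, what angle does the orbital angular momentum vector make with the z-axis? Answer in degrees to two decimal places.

For 6g, l = 4.
|L| = ℏ√(l(l+1)) = 2√5 ℏ.
L_z = m_l ℏ = −2ℏ.
cos θ = L_z/|L| = -2/√20, so θ ≈ 116.57°.

θ ≈ 116.57°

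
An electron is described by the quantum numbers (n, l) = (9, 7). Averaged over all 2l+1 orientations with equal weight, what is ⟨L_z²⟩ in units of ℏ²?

m_l runs from −7 to 7, i.e. {-7, -6, -5, -4, -3, -2, -1, 0, 1, 2, 3, 4, 5, 6, 7}.
⟨L_z²⟩ = ℏ²·(Σ m_l²)/(2l+1) = ℏ²·280/15 = 18.67ℏ².

⟨L_z²⟩ = 18.67 ℏ²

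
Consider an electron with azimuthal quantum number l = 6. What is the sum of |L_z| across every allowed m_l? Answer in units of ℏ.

Σ|L_z| = 42 ℏ

m_l ∈ {-6, -5, -4, -3, -2, -1, 0, 1, 2, 3, 4, 5, 6}.
Σ|m_l| = 2(1+2+…+6) = 42.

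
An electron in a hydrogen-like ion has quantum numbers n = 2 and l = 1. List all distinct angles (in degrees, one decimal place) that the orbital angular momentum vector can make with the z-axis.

θ ∈ {45.0°, 90.0°, 135.0°}

|L| = ℏ√(l(l+1)) = √2 ℏ.
cos θ = m_l/√2 for each m_l ∈ {-1, 0, 1}.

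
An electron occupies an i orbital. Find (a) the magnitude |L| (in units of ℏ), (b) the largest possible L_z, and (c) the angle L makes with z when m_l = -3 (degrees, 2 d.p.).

|L| = √42 ℏ ≈ 6.481ℏ; L_z,max = 6ℏ; θ(m_l=-3) ≈ 117.58°

For an i orbital, l = 6.
|L| = ℏ√(6·7) = √42 ℏ ≈ 6.481ℏ.
L_z,max = lℏ = 6ℏ.
For m_l = -3: cos θ = -3/√42, θ ≈ 117.58°.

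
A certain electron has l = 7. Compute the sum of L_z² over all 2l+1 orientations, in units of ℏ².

The allowed m_l values are -7, -6, -5, -4, -3, -2, -1, 0, 1, 2, 3, 4, 5, 6, 7.
Σ m_l² = 2·(1 + 4 + 9 + 16 + 25 + 36 + 49) = 280.

Σ(L_z)² = 280 ℏ²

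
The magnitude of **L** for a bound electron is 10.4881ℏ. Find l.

|L| = ℏ√(l(l+1)), so l(l+1) = 110.
The positive root is l = 10.

l = 10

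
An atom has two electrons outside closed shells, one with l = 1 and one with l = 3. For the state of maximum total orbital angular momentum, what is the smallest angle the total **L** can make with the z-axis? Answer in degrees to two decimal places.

θ_min ≈ 26.57°

The total orbital quantum number L ranges from |l₁ − l₂| to l₁ + l₂ in integer steps.
L ∈ {2, 3, 4}.
The maximum is L = 4, with |L_tot| = ℏ√(4·5) = 2√5 ℏ.
The minimum angle with z is arccos(4/√20) ≈ 26.57°.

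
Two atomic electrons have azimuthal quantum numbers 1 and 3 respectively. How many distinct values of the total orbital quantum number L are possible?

Angular momentum addition gives L = |l₁ − l₂|, …, l₁ + l₂.
So L can be 2, 3, 4.
That is 3 values.

3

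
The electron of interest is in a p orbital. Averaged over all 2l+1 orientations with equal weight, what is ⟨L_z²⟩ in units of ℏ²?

A p state has l = 1.
The allowed m_l values are -1, 0, 1.
Average of L_z² over 3 states: 2/3 ℏ² = 0.6667 ℏ².

⟨L_z²⟩ = 0.6667 ℏ²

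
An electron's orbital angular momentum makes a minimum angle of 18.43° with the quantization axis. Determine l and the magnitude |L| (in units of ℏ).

cos θ_min = l/√(l(l+1)) = √(l/(l+1)), so l/(l+1) = cos²(18.43°) = 0.9001.
l = cos²θ/sin²θ ≈ 9.
Then |L| = ℏ√(9·10) = 3√10 ℏ.

l = 9, |L| = 3√10 ℏ ≈ 9.487ℏ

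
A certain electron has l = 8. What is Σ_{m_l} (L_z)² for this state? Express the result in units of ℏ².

m_l ∈ {-8, -7, -6, -5, -4, -3, -2, -1, 0, 1, 2, 3, 4, 5, 6, 7, 8}.
Summing m² from −8 to 8: Σ m_l² = 408.

Σ(L_z)² = 408 ℏ²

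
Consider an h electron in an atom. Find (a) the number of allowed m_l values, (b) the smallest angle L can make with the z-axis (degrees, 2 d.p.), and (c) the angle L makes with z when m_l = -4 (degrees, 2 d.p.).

An h state has l = 5.
There are 2l+1 = 11 values of m_l.
cos θ_min = 5/√30, so θ_min ≈ 24.09°.
For m_l = -4: cos θ = -4/√30, θ ≈ 136.91°.

11 values; θ_min ≈ 24.09°; θ(m_l=-4) ≈ 136.91°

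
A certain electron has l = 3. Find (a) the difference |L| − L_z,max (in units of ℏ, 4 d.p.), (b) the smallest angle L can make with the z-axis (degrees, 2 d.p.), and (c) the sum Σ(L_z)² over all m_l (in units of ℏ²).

|L|−L_z,max ≈ 0.4641ℏ; θ_min ≈ 30.00°; Σ(L_z)² = 28 ℏ²

|L| − L_z,max = (2√3 − 3)ℏ ≈ 0.4641ℏ.
cos θ_min = 3/√12, so θ_min ≈ 30.00°.
Σ m_l² = 28, so Σ(L_z)² = 28 ℏ².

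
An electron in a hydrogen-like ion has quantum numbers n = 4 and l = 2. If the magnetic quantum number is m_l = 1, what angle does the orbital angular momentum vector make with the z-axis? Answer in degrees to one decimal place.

|L| = ℏ√(l(l+1)) = √6 ℏ.
L_z = m_l ℏ = 1ℏ.
cos θ = L_z/|L| = 1/√6, so θ ≈ 65.9°.

θ ≈ 65.9°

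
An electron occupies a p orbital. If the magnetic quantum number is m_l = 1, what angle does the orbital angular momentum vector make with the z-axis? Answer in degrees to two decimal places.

θ ≈ 45.00°

For a p orbital, l = 1.
|L| = √(l(l+1)) ℏ = √2 ℏ.
L_z = m_l ℏ = 1ℏ.
cos θ = L_z/|L| = 1/√2, so θ ≈ 45.00°.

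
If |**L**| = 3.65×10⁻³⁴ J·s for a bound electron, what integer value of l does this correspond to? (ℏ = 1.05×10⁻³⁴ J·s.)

Dividing by ℏ: |L|/ℏ ≈ 3.476.
Set l(l+1) = 12.08; the integer solution is l = 3.

l = 3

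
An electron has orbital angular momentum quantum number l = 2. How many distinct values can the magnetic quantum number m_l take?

The number of m_l values is 2l + 1 = 2·2 + 1 = 5.

5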